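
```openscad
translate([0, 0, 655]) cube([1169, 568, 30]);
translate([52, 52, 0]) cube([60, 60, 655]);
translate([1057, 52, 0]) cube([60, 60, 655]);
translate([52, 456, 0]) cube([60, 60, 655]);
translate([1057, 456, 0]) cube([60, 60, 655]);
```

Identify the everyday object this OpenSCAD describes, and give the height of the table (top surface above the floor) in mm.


A table. The table height is 685 mm.

A 1169×568×30 slab sits at z = 655 on four 60 mm square posts — a table. The top surface is at 655 + 30 = 685 mm.


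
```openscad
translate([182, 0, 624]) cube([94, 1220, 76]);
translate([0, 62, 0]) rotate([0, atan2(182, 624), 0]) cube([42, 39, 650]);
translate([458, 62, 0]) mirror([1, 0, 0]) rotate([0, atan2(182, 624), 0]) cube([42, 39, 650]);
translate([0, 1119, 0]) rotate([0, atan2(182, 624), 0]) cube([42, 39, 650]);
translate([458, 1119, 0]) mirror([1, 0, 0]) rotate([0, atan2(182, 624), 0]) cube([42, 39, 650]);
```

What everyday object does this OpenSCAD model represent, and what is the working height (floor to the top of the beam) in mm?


A sawhorse. The overall height is 700 mm.

A beam across two mirrored pairs of raked legs — a sawhorse. The beam's underside is at z = 624 (matching the legs' vertical rise in atan2(182, 624)) and the beam is 76 mm tall, so its top is at 624 + 76 = 700 mm. The raked legs top out at the beam's underside, so that is the highest point.


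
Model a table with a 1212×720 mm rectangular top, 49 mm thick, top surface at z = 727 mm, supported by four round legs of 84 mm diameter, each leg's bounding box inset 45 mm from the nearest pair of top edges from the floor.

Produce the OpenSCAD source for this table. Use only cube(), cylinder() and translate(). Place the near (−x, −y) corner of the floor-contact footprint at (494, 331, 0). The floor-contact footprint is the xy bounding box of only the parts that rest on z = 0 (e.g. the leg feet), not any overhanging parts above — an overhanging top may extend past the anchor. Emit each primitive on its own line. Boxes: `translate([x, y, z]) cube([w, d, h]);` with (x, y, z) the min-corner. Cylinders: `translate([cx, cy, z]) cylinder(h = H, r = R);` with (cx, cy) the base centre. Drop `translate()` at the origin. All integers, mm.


translate([449, 286, 678]) cube([1212, 720, 49]);
translate([536, 373, 0]) cylinder(h = 678, r = 42);
translate([1574, 373, 0]) cylinder(h = 678, r = 42);
translate([536, 919, 0]) cylinder(h = 678, r = 42);
translate([1574, 919, 0]) cylinder(h = 678, r = 42);


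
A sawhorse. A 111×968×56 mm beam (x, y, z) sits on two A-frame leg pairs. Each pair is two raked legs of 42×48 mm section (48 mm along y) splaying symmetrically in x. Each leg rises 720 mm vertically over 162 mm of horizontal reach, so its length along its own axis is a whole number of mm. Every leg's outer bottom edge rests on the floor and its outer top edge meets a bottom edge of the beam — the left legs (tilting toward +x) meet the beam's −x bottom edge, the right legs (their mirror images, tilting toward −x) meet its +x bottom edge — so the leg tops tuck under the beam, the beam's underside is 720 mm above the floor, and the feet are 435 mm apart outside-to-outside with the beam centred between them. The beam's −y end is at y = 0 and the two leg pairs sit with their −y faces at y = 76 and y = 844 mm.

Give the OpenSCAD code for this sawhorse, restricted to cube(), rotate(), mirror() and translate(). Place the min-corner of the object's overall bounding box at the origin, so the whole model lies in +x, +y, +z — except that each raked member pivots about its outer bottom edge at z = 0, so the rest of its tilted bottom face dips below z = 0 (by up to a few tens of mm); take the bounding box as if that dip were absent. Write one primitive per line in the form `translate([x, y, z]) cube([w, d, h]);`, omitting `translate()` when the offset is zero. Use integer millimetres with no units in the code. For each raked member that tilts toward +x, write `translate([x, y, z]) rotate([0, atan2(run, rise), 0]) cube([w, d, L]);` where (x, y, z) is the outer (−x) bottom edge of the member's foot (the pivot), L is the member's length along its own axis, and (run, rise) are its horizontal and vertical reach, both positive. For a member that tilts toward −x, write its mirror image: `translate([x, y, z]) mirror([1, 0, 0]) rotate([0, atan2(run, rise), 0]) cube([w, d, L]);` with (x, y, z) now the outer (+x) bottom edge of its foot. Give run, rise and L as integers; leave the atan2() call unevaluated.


translate([162, 0, 720]) cube([111, 968, 56]);
translate([0, 76, 0]) rotate([0, atan2(162, 720), 0]) cube([42, 48, 738]);
translate([435, 76, 0]) mirror([1, 0, 0]) rotate([0, atan2(162, 720), 0]) cube([42, 48, 738]);
translate([0, 844, 0]) rotate([0, atan2(162, 720), 0]) cube([42, 48, 738]);
translate([435, 844, 0]) mirror([1, 0, 0]) rotate([0, atan2(162, 720), 0]) cube([42, 48, 738]);


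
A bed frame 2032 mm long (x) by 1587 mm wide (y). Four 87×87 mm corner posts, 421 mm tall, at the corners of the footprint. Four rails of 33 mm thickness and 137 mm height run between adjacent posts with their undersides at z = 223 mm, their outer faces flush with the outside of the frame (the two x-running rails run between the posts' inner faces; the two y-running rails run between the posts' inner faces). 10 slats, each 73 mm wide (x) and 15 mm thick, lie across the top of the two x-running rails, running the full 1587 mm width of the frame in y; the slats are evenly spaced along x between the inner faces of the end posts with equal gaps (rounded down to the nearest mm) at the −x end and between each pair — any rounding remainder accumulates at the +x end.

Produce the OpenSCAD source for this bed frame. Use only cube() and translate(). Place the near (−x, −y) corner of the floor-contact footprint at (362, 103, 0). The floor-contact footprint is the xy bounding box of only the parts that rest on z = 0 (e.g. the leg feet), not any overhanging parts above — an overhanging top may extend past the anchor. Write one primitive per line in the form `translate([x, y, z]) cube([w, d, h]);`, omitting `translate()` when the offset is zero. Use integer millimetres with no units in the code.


translate([362, 103, 0]) cube([87, 87, 421]);
translate([362, 1603, 0]) cube([87, 87, 421]);
translate([2307, 103, 0]) cube([87, 87, 421]);
translate([2307, 1603, 0]) cube([87, 87, 421]);
translate([449, 103, 223]) cube([1858, 33, 137]);
translate([449, 1657, 223]) cube([1858, 33, 137]);
translate([362, 190, 223]) cube([33, 1413, 137]);
translate([2361, 190, 223]) cube([33, 1413, 137]);
translate([551, 103, 360]) cube([73, 1587, 15]);
translate([726, 103, 360]) cube([73, 1587, 15]);
translate([901, 103, 360]) cube([73, 1587, 15]);
translate([1076, 103, 360]) cube([73, 1587, 15]);
translate([1251, 103, 360]) cube([73, 1587, 15]);
translate([1426, 103, 360]) cube([73, 1587, 15]);
translate([1601, 103, 360]) cube([73, 1587, 15]);
translate([1776, 103, 360]) cube([73, 1587, 15]);
translate([1951, 103, 360]) cube([73, 1587, 15]);
translate([2126, 103, 360]) cube([73, 1587, 15]);


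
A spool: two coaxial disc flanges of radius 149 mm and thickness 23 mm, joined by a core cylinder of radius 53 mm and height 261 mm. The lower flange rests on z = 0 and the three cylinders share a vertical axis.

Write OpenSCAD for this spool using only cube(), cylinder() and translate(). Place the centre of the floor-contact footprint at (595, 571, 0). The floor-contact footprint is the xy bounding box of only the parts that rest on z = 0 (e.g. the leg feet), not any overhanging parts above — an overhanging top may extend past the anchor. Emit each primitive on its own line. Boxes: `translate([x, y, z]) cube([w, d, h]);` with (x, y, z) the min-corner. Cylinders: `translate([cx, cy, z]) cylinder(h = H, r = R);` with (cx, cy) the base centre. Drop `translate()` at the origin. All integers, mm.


translate([595, 571, 0]) cylinder(h = 23, r = 149);
translate([595, 571, 23]) cylinder(h = 261, r = 53);
translate([595, 571, 284]) cylinder(h = 23, r = 149);


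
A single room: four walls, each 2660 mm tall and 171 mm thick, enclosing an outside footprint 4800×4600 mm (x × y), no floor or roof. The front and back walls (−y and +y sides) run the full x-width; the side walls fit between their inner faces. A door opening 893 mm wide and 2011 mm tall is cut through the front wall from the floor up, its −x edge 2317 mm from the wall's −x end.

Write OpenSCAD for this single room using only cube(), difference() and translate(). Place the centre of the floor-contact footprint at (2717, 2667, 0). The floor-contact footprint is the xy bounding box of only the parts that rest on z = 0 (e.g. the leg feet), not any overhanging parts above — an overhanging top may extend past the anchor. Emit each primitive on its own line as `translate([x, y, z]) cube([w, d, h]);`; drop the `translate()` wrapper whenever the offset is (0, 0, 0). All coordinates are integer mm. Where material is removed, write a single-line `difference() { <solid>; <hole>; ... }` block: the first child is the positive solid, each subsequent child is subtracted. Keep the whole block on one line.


difference() { translate([317, 367, 0]) cube([4800, 171, 2660]); translate([2634, 367, 0]) cube([893, 171, 2011]); }
translate([317, 4796, 0]) cube([4800, 171, 2660]);
translate([317, 538, 0]) cube([171, 4258, 2660]);
translate([4946, 538, 0]) cube([171, 4258, 2660]);


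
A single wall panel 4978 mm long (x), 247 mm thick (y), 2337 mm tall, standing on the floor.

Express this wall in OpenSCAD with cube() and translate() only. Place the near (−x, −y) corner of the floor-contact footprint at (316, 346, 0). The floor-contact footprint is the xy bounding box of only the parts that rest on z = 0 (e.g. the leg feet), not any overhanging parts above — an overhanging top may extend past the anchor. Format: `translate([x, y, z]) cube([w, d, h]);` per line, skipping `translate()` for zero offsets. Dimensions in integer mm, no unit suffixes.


translate([316, 346, 0]) cube([4978, 247, 2337]);


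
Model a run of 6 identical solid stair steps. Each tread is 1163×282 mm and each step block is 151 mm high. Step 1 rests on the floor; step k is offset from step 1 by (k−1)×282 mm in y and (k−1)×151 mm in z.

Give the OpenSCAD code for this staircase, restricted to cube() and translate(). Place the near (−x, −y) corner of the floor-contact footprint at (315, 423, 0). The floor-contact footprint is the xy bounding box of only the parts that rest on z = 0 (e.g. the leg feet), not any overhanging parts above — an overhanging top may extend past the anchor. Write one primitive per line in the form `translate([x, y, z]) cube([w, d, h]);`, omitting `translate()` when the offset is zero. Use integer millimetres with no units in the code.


translate([315, 423, 0]) cube([1163, 282, 151]);
translate([315, 705, 151]) cube([1163, 282, 151]);
translate([315, 987, 302]) cube([1163, 282, 151]);
translate([315, 1269, 453]) cube([1163, 282, 151]);
translate([315, 1551, 604]) cube([1163, 282, 151]);
translate([315, 1833, 755]) cube([1163, 282, 151]);


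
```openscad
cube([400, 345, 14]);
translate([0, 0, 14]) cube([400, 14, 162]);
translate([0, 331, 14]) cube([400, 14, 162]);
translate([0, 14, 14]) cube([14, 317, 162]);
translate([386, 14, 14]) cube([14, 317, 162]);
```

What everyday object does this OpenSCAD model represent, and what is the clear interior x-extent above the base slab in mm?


An open box. The internal width is 372 mm.

A 400×345 base slab with four walls standing on it — an open box. The base is 400 mm wide and the walls are 14 mm thick, so the internal width is 400 − 2 × 14 = 372 mm.


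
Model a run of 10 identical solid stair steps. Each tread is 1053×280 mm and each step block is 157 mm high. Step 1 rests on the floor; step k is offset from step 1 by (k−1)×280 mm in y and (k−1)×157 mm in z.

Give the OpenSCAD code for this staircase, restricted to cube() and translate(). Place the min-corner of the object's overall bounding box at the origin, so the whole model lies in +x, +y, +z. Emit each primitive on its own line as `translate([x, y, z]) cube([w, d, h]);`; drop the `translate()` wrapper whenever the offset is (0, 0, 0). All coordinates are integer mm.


cube([1053, 280, 157]);
translate([0, 280, 157]) cube([1053, 280, 157]);
translate([0, 560, 314]) cube([1053, 280, 157]);
translate([0, 840, 471]) cube([1053, 280, 157]);
translate([0, 1120, 628]) cube([1053, 280, 157]);
translate([0, 1400, 785]) cube([1053, 280, 157]);
translate([0, 1680, 942]) cube([1053, 280, 157]);
translate([0, 1960, 1099]) cube([1053, 280, 157]);
translate([0, 2240, 1256]) cube([1053, 280, 157]);
translate([0, 2520, 1413]) cube([1053, 280, 157]);


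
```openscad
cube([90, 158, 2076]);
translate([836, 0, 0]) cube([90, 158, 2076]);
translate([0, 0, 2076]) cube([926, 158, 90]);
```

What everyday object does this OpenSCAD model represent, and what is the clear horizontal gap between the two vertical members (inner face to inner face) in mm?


A door frame. The clear opening width is 746 mm.

Two 2076 mm tall posts with a header on top — a door frame. The left jamb is 90 mm wide at x = 0; the right jamb starts at x = 836. The clear opening is 836 − 90 = 746 mm.


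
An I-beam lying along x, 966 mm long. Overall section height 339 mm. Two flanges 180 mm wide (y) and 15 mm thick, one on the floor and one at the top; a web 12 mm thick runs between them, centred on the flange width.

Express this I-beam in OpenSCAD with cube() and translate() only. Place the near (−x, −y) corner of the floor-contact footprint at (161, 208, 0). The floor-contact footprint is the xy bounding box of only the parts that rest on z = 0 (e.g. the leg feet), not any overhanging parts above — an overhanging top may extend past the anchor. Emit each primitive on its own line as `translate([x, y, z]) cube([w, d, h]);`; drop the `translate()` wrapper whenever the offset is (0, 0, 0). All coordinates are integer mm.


translate([161, 208, 0]) cube([966, 180, 15]);
translate([161, 292, 15]) cube([966, 12, 309]);
translate([161, 208, 324]) cube([966, 180, 15]);


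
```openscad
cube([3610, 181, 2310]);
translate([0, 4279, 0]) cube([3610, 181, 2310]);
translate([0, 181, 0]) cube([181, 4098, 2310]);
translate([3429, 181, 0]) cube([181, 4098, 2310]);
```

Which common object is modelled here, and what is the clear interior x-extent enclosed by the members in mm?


A house (or room) frame. The interior width is 3248 mm.

Four 2310 mm walls enclosing a rectangle with no floor or roof — a room or house frame. Outside width is 3610 mm and wall thickness is 181 mm, so the interior width is 3610 − 2 × 181 = 3248 mm.


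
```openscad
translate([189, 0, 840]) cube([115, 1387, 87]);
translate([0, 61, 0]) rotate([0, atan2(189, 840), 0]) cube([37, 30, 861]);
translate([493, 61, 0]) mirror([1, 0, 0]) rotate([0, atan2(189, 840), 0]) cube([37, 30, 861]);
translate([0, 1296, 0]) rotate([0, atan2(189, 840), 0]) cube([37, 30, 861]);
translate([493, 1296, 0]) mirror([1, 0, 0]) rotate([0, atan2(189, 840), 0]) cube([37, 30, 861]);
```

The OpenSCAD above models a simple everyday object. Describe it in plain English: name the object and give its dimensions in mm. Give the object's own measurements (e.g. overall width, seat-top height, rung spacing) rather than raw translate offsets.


A sawhorse. A 115×1387×87 mm beam (x, y, z) sits on two A-frame leg pairs. Each pair is two raked legs of 37×30 mm section (30 mm along y) splaying symmetrically in x. Each leg rises 840 mm vertically over 189 mm of horizontal reach and is 861 mm long along its own axis. Every leg's outer bottom edge rests on the floor and its outer top edge meets a bottom edge of the beam — the left legs (tilting toward +x) meet the beam's −x bottom edge, the right legs (their mirror images, tilting toward −x) meet its +x bottom edge — so the leg tops tuck under the beam, the beam's underside is 840 mm above the floor, and the feet are 493 mm apart outside-to-outside with the beam centred between them. The two leg pairs are set in 61 mm from either end of the beam.


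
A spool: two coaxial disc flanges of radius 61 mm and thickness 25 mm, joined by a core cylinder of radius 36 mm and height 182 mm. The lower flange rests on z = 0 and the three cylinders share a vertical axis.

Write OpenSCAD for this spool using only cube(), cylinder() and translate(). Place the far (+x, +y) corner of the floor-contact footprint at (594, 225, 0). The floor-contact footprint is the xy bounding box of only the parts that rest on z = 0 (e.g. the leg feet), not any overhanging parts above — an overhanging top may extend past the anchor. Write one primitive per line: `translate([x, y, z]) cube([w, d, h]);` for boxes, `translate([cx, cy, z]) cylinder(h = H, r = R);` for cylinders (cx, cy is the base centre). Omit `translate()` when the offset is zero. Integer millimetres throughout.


translate([533, 164, 0]) cylinder(h = 25, r = 61);
translate([533, 164, 25]) cylinder(h = 182, r = 36);
translate([533, 164, 207]) cylinder(h = 25, r = 61);


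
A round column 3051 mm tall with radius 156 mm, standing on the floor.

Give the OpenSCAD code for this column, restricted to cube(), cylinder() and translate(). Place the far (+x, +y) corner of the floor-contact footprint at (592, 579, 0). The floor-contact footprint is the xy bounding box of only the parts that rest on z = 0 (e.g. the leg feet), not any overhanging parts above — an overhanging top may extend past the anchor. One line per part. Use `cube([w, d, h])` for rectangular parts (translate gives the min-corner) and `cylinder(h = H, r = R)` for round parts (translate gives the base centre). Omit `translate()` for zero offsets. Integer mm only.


translate([436, 423, 0]) cylinder(h = 3051, r = 156);


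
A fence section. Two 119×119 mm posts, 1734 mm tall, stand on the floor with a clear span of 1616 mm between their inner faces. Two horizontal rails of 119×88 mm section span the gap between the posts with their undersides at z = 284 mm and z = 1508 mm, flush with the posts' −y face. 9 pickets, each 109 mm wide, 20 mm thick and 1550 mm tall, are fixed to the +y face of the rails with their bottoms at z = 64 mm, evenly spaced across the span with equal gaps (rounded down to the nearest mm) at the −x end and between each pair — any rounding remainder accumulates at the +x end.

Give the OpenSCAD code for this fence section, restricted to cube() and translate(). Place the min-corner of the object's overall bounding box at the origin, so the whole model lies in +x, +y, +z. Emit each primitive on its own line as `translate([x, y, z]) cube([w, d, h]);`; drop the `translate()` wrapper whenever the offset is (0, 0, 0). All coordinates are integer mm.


cube([119, 119, 1734]);
translate([1735, 0, 0]) cube([119, 119, 1734]);
translate([119, 0, 284]) cube([1616, 119, 88]);
translate([119, 0, 1508]) cube([1616, 119, 88]);
translate([182, 119, 64]) cube([109, 20, 1550]);
translate([354, 119, 64]) cube([109, 20, 1550]);
translate([526, 119, 64]) cube([109, 20, 1550]);
translate([698, 119, 64]) cube([109, 20, 1550]);
translate([870, 119, 64]) cube([109, 20, 1550]);
translate([1042, 119, 64]) cube([109, 20, 1550]);
translate([1214, 119, 64]) cube([109, 20, 1550]);
translate([1386, 119, 64]) cube([109, 20, 1550]);
translate([1558, 119, 64]) cube([109, 20, 1550]);


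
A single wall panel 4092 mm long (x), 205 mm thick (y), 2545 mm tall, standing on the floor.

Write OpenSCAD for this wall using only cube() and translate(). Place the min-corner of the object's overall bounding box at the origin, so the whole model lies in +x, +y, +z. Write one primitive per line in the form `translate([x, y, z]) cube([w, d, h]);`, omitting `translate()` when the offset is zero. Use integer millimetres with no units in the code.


cube([4092, 205, 2545]);


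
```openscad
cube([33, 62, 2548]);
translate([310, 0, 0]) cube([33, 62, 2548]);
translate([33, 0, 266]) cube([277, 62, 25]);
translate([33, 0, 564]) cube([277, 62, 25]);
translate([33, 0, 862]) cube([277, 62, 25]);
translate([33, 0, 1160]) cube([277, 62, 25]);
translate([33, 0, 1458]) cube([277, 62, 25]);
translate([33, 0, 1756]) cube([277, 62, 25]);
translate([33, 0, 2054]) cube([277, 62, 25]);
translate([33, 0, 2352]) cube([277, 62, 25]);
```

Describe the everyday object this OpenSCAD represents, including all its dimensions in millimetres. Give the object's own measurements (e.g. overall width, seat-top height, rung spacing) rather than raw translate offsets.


A straight ladder. Two 33×62 mm vertical rails, 2548 mm tall, stand 343 mm apart (outside-to-outside) with their front faces coplanar on the −y side. 8 rungs, each 62 mm deep and 25 mm tall, span between the inner faces of the rails, front faces flush with the rails. The lowest rung's underside is at z = 266 mm and rungs are spaced 298 mm apart (underside to underside).


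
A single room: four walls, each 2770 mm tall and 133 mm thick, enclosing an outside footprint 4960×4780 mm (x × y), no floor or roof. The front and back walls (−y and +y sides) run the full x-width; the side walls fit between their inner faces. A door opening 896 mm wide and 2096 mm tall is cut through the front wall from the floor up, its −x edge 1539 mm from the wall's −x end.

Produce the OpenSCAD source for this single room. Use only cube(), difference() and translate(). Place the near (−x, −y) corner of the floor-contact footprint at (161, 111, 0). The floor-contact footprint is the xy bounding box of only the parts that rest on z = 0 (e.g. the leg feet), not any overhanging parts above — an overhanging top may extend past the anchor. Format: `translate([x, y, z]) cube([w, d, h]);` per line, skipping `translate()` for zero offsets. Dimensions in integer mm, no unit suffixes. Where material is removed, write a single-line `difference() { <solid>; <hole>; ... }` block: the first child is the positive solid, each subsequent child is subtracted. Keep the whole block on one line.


difference() { translate([161, 111, 0]) cube([4960, 133, 2770]); translate([1700, 111, 0]) cube([896, 133, 2096]); }
translate([161, 4758, 0]) cube([4960, 133, 2770]);
translate([161, 244, 0]) cube([133, 4514, 2770]);
translate([4988, 244, 0]) cube([133, 4514, 2770]);


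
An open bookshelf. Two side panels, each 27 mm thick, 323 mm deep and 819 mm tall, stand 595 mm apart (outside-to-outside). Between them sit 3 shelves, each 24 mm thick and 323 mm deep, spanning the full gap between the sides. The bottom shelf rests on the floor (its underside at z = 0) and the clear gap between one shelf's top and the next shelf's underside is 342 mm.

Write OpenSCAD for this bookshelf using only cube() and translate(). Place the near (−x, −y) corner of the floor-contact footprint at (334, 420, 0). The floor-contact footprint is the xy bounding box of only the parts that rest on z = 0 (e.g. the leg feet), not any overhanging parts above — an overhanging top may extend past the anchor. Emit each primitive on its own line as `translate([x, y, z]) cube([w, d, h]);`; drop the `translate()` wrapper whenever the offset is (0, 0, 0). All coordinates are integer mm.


translate([334, 420, 0]) cube([27, 323, 819]);
translate([902, 420, 0]) cube([27, 323, 819]);
translate([361, 420, 0]) cube([541, 323, 24]);
translate([361, 420, 366]) cube([541, 323, 24]);
translate([361, 420, 732]) cube([541, 323, 24]);


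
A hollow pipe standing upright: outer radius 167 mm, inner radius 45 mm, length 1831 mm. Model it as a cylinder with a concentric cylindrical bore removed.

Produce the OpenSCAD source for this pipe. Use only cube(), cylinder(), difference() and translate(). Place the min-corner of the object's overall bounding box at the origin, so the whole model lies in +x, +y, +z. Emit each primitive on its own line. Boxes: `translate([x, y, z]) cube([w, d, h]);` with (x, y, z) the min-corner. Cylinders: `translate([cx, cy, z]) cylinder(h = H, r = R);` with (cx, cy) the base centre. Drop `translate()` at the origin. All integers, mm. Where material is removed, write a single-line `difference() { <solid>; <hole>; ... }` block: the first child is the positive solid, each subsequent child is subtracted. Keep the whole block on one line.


difference() { translate([167, 167, 0]) cylinder(h = 1831, r = 167); translate([167, 167, 0]) cylinder(h = 1831, r = 45); }


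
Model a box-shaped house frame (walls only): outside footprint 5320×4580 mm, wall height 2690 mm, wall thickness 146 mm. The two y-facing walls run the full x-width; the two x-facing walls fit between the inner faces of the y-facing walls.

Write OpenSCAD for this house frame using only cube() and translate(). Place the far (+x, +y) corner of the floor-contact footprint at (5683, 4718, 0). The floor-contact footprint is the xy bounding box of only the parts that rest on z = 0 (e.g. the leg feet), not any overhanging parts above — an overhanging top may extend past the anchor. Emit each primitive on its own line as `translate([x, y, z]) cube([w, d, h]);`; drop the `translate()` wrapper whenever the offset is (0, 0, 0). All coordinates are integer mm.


translate([363, 138, 0]) cube([5320, 146, 2690]);
translate([363, 4572, 0]) cube([5320, 146, 2690]);
translate([363, 284, 0]) cube([146, 4288, 2690]);
translate([5537, 284, 0]) cube([146, 4288, 2690]);


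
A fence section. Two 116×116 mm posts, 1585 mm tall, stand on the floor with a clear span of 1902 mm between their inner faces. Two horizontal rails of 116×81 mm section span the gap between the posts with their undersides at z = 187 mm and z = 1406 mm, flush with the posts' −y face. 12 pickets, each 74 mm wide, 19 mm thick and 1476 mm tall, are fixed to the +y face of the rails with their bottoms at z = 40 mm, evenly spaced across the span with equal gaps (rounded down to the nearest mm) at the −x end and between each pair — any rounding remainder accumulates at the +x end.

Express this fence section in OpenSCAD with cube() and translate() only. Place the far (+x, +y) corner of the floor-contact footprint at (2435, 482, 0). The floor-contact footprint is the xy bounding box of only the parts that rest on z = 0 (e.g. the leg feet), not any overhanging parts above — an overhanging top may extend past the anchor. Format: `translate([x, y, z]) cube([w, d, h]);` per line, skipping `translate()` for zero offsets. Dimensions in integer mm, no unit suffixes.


translate([301, 366, 0]) cube([116, 116, 1585]);
translate([2319, 366, 0]) cube([116, 116, 1585]);
translate([417, 366, 187]) cube([1902, 116, 81]);
translate([417, 366, 1406]) cube([1902, 116, 81]);
translate([495, 482, 40]) cube([74, 19, 1476]);
translate([647, 482, 40]) cube([74, 19, 1476]);
translate([799, 482, 40]) cube([74, 19, 1476]);
translate([951, 482, 40]) cube([74, 19, 1476]);
translate([1103, 482, 40]) cube([74, 19, 1476]);
translate([1255, 482, 40]) cube([74, 19, 1476]);
translate([1407, 482, 40]) cube([74, 19, 1476]);
translate([1559, 482, 40]) cube([74, 19, 1476]);
translate([1711, 482, 40]) cube([74, 19, 1476]);
translate([1863, 482, 40]) cube([74, 19, 1476]);
translate([2015, 482, 40]) cube([74, 19, 1476]);
translate([2167, 482, 40]) cube([74, 19, 1476]);


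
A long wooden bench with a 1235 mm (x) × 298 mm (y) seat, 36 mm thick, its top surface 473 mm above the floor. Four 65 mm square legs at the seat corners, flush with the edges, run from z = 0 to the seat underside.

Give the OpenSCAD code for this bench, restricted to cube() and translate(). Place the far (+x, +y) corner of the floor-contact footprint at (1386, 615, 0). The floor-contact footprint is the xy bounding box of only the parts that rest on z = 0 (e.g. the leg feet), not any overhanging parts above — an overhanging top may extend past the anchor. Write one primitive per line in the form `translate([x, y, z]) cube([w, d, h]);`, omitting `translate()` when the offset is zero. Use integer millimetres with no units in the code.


translate([151, 317, 437]) cube([1235, 298, 36]);
translate([151, 317, 0]) cube([65, 65, 437]);
translate([151, 550, 0]) cube([65, 65, 437]);
translate([1321, 317, 0]) cube([65, 65, 437]);
translate([1321, 550, 0]) cube([65, 65, 437]);


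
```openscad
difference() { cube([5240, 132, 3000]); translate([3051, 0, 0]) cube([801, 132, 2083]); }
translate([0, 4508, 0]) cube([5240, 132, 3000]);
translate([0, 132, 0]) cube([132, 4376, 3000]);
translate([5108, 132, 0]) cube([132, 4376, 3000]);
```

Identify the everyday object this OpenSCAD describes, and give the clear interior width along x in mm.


A single room. The interior width is 4976 mm.

Four walls enclosing a rectangle with a door in the front wall — a room. Outside width 5240 minus two 132 mm walls gives 4976 mm.


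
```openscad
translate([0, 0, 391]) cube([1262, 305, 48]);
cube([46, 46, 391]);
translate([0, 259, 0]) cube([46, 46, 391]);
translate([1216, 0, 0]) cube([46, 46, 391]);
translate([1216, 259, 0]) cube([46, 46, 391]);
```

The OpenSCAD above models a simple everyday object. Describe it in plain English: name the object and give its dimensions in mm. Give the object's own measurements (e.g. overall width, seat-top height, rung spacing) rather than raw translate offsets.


A long wooden bench with a 1262 mm (x) × 305 mm (y) seat, 48 mm thick, its top surface 439 mm above the floor. Four 46 mm square legs at the seat corners, flush with the edges, run from z = 0 to the seat underside.


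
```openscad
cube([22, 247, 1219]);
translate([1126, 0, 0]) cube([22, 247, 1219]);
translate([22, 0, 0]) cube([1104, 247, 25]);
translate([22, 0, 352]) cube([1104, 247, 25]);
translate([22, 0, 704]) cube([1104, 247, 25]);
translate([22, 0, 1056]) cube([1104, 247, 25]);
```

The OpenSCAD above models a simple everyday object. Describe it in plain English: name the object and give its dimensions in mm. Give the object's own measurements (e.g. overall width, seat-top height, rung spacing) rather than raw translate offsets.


An open bookshelf. Two side panels, each 22 mm thick, 247 mm deep and 1219 mm tall, stand 1148 mm apart (outside-to-outside). Between them sit 4 shelves, each 25 mm thick and 247 mm deep, spanning the full gap between the sides. The bottom shelf rests on the floor (its underside at z = 0) and the clear gap between one shelf's top and the next shelf's underside is 327 mm.


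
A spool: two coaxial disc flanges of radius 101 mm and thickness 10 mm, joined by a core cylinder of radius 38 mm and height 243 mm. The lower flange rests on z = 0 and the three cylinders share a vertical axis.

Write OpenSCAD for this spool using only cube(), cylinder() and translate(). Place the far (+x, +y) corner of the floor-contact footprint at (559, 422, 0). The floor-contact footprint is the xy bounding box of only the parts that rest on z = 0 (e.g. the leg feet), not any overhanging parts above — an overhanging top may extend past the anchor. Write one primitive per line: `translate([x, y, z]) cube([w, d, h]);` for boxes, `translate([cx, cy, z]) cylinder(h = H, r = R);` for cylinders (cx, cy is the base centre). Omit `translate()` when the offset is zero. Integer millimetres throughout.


translate([458, 321, 0]) cylinder(h = 10, r = 101);
translate([458, 321, 10]) cylinder(h = 243, r = 38);
translate([458, 321, 253]) cylinder(h = 10, r = 101);


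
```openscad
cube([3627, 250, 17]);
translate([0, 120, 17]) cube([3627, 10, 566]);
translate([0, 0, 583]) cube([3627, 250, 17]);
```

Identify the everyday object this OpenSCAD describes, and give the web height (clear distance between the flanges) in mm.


An I-beam. The web height is 566 mm.

Two wide flanges with a thin centred web — an I-beam. Overall 600 mm minus two 17 mm flanges gives a web of 600 − 2·17 = 566 mm.


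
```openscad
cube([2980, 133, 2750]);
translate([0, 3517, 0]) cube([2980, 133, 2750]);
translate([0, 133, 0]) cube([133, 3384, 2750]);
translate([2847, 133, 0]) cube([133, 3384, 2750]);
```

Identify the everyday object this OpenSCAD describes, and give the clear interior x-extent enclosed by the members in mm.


A house (or room) frame. The interior width is 2714 mm.

Four 2750 mm walls enclosing a rectangle with no floor or roof — a room or house frame. Outside width is 2980 mm and wall thickness is 133 mm, so the interior width is 2980 − 2 × 133 = 2714 mm.


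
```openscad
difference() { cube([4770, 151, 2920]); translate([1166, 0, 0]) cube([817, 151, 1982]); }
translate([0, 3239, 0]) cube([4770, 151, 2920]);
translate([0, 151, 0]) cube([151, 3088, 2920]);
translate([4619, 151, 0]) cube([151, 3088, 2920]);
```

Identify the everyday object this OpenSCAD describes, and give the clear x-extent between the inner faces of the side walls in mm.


A single room. The interior width is 4468 mm.

Four walls enclosing a rectangle with a door in the front wall — a room. Outside width 4770 minus two 151 mm walls gives 4468 mm.


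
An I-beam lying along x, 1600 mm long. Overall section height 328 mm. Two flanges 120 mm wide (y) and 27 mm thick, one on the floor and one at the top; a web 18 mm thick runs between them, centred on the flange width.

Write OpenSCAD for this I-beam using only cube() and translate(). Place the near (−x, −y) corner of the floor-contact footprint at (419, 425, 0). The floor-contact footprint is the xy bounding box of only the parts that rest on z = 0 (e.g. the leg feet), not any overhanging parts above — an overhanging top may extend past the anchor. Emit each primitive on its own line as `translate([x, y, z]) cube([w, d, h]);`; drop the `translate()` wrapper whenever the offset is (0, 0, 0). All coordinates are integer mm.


translate([419, 425, 0]) cube([1600, 120, 27]);
translate([419, 476, 27]) cube([1600, 18, 274]);
translate([419, 425, 301]) cube([1600, 120, 27]);


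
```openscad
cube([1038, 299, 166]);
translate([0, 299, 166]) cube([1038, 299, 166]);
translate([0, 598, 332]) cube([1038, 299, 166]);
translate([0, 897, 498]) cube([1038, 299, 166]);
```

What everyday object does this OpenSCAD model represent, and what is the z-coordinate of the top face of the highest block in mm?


A staircase. The total rise is 664 mm.

4 identical blocks, each offset up and back from the previous — a staircase. Each step is 166 mm tall and there are 4 of them, so the total rise is 4 × 166 = 664 mm.


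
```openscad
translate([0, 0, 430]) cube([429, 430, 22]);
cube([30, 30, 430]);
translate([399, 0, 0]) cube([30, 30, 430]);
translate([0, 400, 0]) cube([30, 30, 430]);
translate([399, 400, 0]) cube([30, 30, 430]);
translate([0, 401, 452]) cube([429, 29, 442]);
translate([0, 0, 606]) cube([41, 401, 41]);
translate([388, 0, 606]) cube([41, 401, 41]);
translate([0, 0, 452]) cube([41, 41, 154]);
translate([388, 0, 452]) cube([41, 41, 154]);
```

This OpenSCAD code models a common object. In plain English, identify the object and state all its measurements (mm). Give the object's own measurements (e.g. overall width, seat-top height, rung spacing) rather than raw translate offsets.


A chair. The seat is a 429×430×22 mm slab with its top at z = 452 mm, on four 30×30 mm corner legs (flush with the seat edges, standing on z = 0). A flat backrest 29 mm thick, 442 mm tall, spans the full seat width and rises from the seat top along its +y edge, rear face flush with the rear of the seat. Two armrests of 41×41 mm section run along each side from the seat's front edge to the front of the backrest, top faces 195 mm above the seat top and outer faces flush with the seat's x-edges; a 41×41 mm post under the front of each armrest stands on the seat at the front corner.


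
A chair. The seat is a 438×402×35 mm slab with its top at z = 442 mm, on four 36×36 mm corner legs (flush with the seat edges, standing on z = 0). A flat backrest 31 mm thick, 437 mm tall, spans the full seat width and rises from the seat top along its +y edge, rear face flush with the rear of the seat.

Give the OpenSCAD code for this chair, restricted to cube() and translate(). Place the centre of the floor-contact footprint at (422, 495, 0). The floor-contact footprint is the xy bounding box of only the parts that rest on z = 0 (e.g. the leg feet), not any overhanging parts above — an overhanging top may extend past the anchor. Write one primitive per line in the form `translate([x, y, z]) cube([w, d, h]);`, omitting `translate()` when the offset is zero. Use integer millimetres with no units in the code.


translate([203, 294, 407]) cube([438, 402, 35]);
translate([203, 294, 0]) cube([36, 36, 407]);
translate([605, 294, 0]) cube([36, 36, 407]);
translate([203, 660, 0]) cube([36, 36, 407]);
translate([605, 660, 0]) cube([36, 36, 407]);
translate([203, 665, 442]) cube([438, 31, 437]);


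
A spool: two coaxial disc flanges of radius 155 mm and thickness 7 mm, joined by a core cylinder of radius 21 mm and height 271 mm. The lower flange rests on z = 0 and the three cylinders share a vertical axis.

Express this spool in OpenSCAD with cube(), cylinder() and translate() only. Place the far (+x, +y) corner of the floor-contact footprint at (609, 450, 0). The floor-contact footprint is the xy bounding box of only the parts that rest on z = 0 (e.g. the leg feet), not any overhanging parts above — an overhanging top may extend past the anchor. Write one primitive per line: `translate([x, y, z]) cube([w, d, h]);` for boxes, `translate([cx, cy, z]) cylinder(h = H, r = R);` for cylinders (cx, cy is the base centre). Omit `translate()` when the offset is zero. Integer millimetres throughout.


translate([454, 295, 0]) cylinder(h = 7, r = 155);
translate([454, 295, 7]) cylinder(h = 271, r = 21);
translate([454, 295, 278]) cylinder(h = 7, r = 155);


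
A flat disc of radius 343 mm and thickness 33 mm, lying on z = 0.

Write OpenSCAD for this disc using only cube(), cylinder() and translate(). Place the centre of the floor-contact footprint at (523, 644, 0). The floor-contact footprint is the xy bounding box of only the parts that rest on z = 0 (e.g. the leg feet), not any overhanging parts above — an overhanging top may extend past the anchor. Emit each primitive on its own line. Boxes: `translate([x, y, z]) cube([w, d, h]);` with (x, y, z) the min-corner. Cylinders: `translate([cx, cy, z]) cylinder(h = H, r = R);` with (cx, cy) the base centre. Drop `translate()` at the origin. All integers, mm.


translate([523, 644, 0]) cylinder(h = 33, r = 343);


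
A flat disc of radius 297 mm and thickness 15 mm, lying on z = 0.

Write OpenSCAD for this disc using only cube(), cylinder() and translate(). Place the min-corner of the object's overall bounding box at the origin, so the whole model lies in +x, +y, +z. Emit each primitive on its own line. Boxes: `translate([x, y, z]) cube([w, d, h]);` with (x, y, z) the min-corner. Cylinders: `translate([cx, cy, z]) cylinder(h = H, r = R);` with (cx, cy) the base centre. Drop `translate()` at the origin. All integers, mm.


translate([297, 297, 0]) cylinder(h = 15, r = 297);


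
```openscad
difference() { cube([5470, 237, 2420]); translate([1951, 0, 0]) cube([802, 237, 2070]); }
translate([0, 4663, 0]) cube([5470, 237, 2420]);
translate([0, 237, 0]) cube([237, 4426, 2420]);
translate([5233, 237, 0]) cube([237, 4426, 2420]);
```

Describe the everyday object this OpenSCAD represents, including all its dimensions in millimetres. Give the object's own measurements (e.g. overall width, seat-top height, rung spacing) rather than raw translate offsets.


A single room: four walls, each 2420 mm tall and 237 mm thick, enclosing an outside footprint 5470×4900 mm (x × y), no floor or roof. The front and back walls (−y and +y sides) run the full x-width; the side walls fit between their inner faces. A door opening 802 mm wide and 2070 mm tall is cut through the front wall from the floor up, its −x edge 1951 mm from the wall's −x end.


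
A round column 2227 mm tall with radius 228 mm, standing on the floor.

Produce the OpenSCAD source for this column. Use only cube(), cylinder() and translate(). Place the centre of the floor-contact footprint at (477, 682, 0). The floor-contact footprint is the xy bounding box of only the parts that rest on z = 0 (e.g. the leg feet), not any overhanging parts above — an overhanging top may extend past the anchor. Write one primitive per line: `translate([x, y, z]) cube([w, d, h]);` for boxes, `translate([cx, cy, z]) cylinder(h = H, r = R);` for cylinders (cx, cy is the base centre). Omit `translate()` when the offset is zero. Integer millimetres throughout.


translate([477, 682, 0]) cylinder(h = 2227, r = 228);
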